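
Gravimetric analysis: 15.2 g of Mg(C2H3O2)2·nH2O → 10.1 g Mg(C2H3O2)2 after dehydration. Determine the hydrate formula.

Mass of water lost = 15.2 − 10.1 = 5.1 g → 5.1 / 18.02 = 0.283 mol H2O
Molar mass of Mg(C2H3O2)2 = 142.40 g/mol → mol Mg(C2H3O2)2 = 10.1 / 142.40 = 0.07093
n = 0.283 / 0.07093 = 3.99 ≈ 4 → Mg(C2H3O2)2·4H2O

Mg(C2H3O2)2·4H2O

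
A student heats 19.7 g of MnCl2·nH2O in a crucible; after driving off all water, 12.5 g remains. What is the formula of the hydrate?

MnCl2·4H2O

Mass of water lost = 19.7 − 12.5 = 7.2 g → 7.2 / 18.02 = 0.3996 mol H2O
Molar mass of MnCl2 = 125.84 g/mol → mol MnCl2 = 12.5 / 125.84 = 0.09933
n = 0.3996 / 0.09933 = 4.02 ≈ 4 → MnCl2·4H2O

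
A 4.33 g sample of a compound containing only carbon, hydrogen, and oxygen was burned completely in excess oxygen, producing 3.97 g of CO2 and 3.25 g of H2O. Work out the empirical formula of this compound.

CH4O2

mol C = 3.97 / 44.01 = 0.09021; mass C = 0.09021 × 12.01 = 1.083 g
mol H = 2 × (3.25 / 18.02) = 0.3607; mass H = 0.3607 × 1.008 = 0.3636 g
mass O = 4.33 − (1.447) = 2.883 g → mol O = 0.1802
Ratios (÷ 0.09021): C 1.000, H 3.999, O 1.998
→ CH4O2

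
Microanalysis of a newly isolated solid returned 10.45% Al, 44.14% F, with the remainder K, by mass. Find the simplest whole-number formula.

AlF6K3

Assume 100 g: 10.45 g Al, 44.14 g F, 45.41 g K.
Al: 10.45 g ÷ 26.98 g/mol = 0.3873 mol
F: 44.14 g ÷ 19.00 g/mol = 2.323 mol
K: 45.41 g ÷ 39.10 g/mol = 1.161 mol
Divide by the smallest (0.3873 mol Al): Al 1.000, F 5.998, K 2.998
Ratio ≈ 1:6:3, so the empirical formula is AlF6K3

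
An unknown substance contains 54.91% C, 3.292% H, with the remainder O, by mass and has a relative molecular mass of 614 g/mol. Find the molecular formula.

C28H20O16

Assume 100 g: 54.91 g C, 3.292 g H, 41.798 g O.
n(C) = 54.91/12.01 = 4.572, n(H) = 3.292/1.008 = 3.266, n(O) = 41.798/16.00 = 2.612
Ratios (÷ 2.612): C 1.750, H 1.250, O 1.000
Multiply by 4: C 7.00, H 5.00, O 4.00 → C7H5O4
Empirical-formula mass = 153.11 g/mol
n = 614 / 153.11 = 4.01 ≈ 4
Molecular formula = (C7H5O4)×4 = C28H20O16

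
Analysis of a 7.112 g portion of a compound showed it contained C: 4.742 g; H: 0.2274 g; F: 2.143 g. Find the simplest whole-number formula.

Moles — C: 4.742 / 12.01 = 0.3948 mol; H: 0.2274 / 1.008 = 0.2256 mol; F: 2.143 / 19.00 = 0.1128 mol
Divide by the smallest (0.1128 mol F): C 3.501, H 2.000, F 1.000
×2: C 7.00, H 4.00, F 2.00 → C7H4F2

C7H4F2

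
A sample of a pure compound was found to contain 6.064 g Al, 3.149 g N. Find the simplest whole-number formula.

Al: 6.064 g ÷ 26.98 g/mol = 0.2248 mol
N: 3.149 g ÷ 14.01 g/mol = 0.2248 mol
Divide by the smallest (0.2248 mol Al): Al 1.000, N 1.000
→ AlN

AlN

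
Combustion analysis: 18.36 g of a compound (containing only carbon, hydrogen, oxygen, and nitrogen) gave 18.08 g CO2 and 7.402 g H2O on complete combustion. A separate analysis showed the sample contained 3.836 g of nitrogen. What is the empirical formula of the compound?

C3H6N2O4

mol C = 18.08 / 44.01 = 0.4108; mass C = 0.4108 × 12.01 = 4.934 g
mol H = 2 × (7.402 / 18.02) = 0.8215; mass H = 0.8215 × 1.008 = 0.8281 g
mol N = 3.836 / 14.01 = 0.2738
mass O = 18.36 − (9.598) = 8.762 g → mol O = 0.5476
Smallest is N at 0.2738 mol; normalising gives C 1.500, H 3.000, N 1.000, O 2.000
Multiply by 2: C 3.00, H 6.00, N 2.00, O 4.00 → C3H6N2O4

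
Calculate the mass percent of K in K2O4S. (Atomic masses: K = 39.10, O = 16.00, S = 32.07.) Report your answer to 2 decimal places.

Molar mass = 2(39.10) + 4(16.00) + 1(32.07) = 174.270 g/mol
Mass of K per mole = 2 × 39.10 = 78.200 g
% K = 78.200 / 174.270 × 100 = 44.87%

44.87%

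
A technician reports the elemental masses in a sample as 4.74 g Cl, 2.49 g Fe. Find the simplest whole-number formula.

Cl3Fe

Cl: 4.74 g ÷ 35.45 g/mol = 0.1337 mol
Fe: 2.49 g ÷ 55.85 g/mol = 0.04458 mol
Ratios (÷ 0.04458): Cl 2.999, Fe 1.000
→ Cl3Fe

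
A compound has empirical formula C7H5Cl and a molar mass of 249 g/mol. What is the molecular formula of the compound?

C14H10Cl2

Empirical-formula mass = 124.56 g/mol
n = 249 / 124.56 = 2.00 ≈ 2
Molecular formula = (C7H5Cl)2 = C14H10Cl2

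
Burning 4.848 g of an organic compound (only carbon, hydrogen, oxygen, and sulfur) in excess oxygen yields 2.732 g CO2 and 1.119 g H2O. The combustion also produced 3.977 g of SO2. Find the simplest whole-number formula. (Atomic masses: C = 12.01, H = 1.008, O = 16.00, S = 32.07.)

CH2O2S

mol C = 2.732 / 44.01 = 0.06208; mass C = 0.06208 × 12.01 = 0.7455 g
mol H = 2 × (1.119 / 18.02) = 0.1242; mass H = 0.1242 × 1.008 = 0.1252 g
mol S = 3.977 / 64.07 = 0.06207; mass S = 1.991 g
mass O = 4.848 − (2.861) = 1.987 g → mol O = 0.1242
Ratios (÷ 0.06207): C 1.000, H 2.001, O 2.000, S 1.000
≈ 1:2:2:1 → CH2O2S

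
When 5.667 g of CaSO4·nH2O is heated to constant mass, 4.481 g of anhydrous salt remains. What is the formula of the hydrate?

CaSO4·2H2O

Mass of water lost = 5.667 − 4.481 = 1.186 g → 1.186 / 18.02 = 0.06582 mol H2O
Molar mass of CaSO4 = 136.15 g/mol → mol CaSO4 = 4.481 / 136.15 = 0.03291
n = 0.06582 / 0.03291 = 2.00 ≈ 2 → CaSO4·2H2O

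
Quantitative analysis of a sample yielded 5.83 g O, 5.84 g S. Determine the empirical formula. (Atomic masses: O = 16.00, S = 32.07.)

n(O) = 5.83/16.00 = 0.3644, n(S) = 5.84/32.07 = 0.1821
Smallest is S at 0.1821 mol; normalising gives O 2.001, S 1.000
Ratio ≈ 2:1, so the empirical formula is O2S

O2S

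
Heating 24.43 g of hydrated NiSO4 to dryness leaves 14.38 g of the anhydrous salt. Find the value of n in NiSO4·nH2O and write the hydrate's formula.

Mass of water lost = 24.43 − 14.38 = 10.05 g → 10.05 / 18.02 = 0.5577 mol H2O
Molar mass of NiSO4 = 154.76 g/mol → mol NiSO4 = 14.38 / 154.76 = 0.09292
n = 0.5577 / 0.09292 = 6.00 ≈ 6 → NiSO4·6H2O

NiSO4·6H2O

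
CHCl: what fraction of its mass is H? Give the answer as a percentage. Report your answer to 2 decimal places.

2.08%

Molar mass = 1(12.01) + 1(1.008) + 1(35.45) = 48.468 g/mol
Mass of H per mole = 1 × 1.008 = 1.008 g
% H = 1.008 / 48.468 × 100 = 2.08%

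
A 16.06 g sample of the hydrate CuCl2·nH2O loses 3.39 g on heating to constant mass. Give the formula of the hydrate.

Mass of anhydrous CuCl2 = 16.06 − 3.39 = 12.67 g
mol H2O = 3.39 / 18.02 = 0.1881
Molar mass of CuCl2 = 134.45 g/mol → mol CuCl2 = 12.67 / 134.45 = 0.09424
n = 0.1881 / 0.09424 = 2.00 ≈ 2 → CuCl2·2H2O

CuCl2·2H2O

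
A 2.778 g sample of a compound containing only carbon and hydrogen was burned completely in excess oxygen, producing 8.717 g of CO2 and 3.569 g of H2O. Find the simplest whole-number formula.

mol C = 8.717 / 44.01 = 0.1981; mass C = 0.1981 × 12.01 = 2.379 g
mol H = 2 × (3.569 / 18.02) = 0.3961; mass H = 0.3961 × 1.008 = 0.3993 g
Divide by the smallest (0.1981 mol C): C 1.000, H 2.000
≈ 1:2 → CH2

CH2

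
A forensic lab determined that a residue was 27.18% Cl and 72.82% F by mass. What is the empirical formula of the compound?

ClF5

Assume 100 g: 27.18 g Cl, 72.82 g F.
Cl: 27.18 g ÷ 35.45 g/mol = 0.7667 mol
F: 72.82 g ÷ 19.00 g/mol = 3.833 mol
Divide by the smallest (0.7667 mol Cl): Cl 1.000, F 4.999
→ ClF5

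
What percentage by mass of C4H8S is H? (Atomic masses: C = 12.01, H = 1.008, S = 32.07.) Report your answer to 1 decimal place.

Molar mass = 4(12.01) + 8(1.008) + 1(32.07) = 88.174 g/mol
Mass of H per mole = 8 × 1.008 = 8.064 g
% H = 8.064 / 88.174 × 100 = 9.1%

9.1%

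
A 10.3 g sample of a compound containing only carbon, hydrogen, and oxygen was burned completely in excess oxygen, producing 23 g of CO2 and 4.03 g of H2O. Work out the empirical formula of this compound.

mol C = 23 / 44.01 = 0.5226; mass C = 0.5226 × 12.01 = 6.277 g
mol H = 2 × (4.03 / 18.02) = 0.4473; mass H = 0.4473 × 1.008 = 0.4509 g
mass O = 10.3 − (6.727) = 3.573 g → mol O = 0.2233
Ratios (÷ 0.2233): C 2.341, H 2.003, O 1.000
×3: C 7.02, H 6.01, O 3.00 → C7H6O3

C7H6O3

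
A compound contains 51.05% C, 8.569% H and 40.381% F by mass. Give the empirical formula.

Assume 100 g: 51.05 g C, 8.569 g H, 40.381 g F.
Moles — C: 51.05 / 12.01 = 4.251 mol; H: 8.569 / 1.008 = 8.501 mol; F: 40.381 / 19.00 = 2.125 mol
Ratios (÷ 2.125): C 2.000, H 4.000, F 1.000
Ratio ≈ 2:4:1, so the empirical formula is C2H4F

C2H4F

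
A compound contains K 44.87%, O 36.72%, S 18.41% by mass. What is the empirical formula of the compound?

K2O4S

Assume 100 g: 44.87 g K, 36.72 g O, 18.41 g S.
n(K) = 44.87/39.10 = 1.148, n(O) = 36.72/16.00 = 2.295, n(S) = 18.41/32.07 = 0.5741
Divide by the smallest (0.5741 mol S): K 1.999, O 3.998, S 1.000
Ratio ≈ 2:4:1, so the empirical formula is K2O4S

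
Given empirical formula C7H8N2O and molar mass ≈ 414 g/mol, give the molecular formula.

Empirical-formula mass = 136.15 g/mol
n = 414 / 136.15 = 3.04 ≈ 3
Molecular formula = (C7H8N2O)3 = C21H24N6O3

C21H24N6O3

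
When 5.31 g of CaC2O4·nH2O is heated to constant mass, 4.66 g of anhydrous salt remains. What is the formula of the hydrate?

CaC2O4·H2O

Mass of water lost = 5.31 − 4.66 = 0.65 g → 0.65 / 18.02 = 0.03607 mol H2O
Molar mass of CaC2O4 = 128.10 g/mol → mol CaC2O4 = 4.66 / 128.10 = 0.03638
n = 0.03607 / 0.03638 = 0.99 ≈ 1 → CaC2O4·H2O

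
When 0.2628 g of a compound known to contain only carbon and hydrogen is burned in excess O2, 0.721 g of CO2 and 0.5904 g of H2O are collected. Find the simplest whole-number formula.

mol C = 0.721 / 44.01 = 0.01638; mass C = 0.01638 × 12.01 = 0.1968 g
mol H = 2 × (0.5904 / 18.02) = 0.06553; mass H = 0.06553 × 1.008 = 0.06605 g
Ratios (÷ 0.01638): C 1.000, H 4.000
Ratio ≈ 1:4, so the empirical formula is CH4

CH4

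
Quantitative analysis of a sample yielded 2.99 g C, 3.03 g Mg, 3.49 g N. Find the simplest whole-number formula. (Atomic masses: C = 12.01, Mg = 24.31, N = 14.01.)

Moles — C: 2.99 / 12.01 = 0.249 mol; Mg: 3.03 / 24.31 = 0.1246 mol; N: 3.49 / 14.01 = 0.2491 mol
Smallest is Mg at 0.1246 mol; normalising gives C 1.997, Mg 1.000, N 1.999
Ratio ≈ 2:1:2, so the empirical formula is C2MgN2

C2MgN2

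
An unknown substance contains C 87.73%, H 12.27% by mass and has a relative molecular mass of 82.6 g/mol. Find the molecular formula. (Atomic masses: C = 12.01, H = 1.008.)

C6H10

Assume 100 g: 87.73 g C, 12.27 g H.
C: 87.73 g ÷ 12.01 g/mol = 7.305 mol
H: 12.27 g ÷ 1.008 g/mol = 12.17 mol
Divide by the smallest (7.305 mol C): C 1.000, H 1.666
×3: C 3.00, H 5.00 → C3H5
Empirical-formula mass = 41.07 g/mol
n = 82.6 / 41.07 = 2.01 ≈ 2
Molecular formula = (C3H5)×2 = C6H10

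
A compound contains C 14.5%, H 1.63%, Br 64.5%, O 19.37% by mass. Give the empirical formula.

Assume 100 g: 14.5 g C, 1.63 g H, 64.5 g Br, 19.37 g O.
n(C) = 14.5/12.01 = 1.207, n(H) = 1.63/1.008 = 1.617, n(Br) = 64.5/79.90 = 0.8073, n(O) = 19.37/16.00 = 1.211
Divide by the smallest (0.8073 mol Br): C 1.496, H 2.003, Br 1.000, O 1.500
×2: C 2.99, H 4.01, Br 2.00, O 3.00 → C3H4Br2O3

C3H4Br2O3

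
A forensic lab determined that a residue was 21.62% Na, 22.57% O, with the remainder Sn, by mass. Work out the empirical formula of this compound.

Assume 100 g: 21.62 g Na, 22.57 g O, 55.81 g Sn.
Na: 21.62 g ÷ 22.99 g/mol = 0.9404 mol
O: 22.57 g ÷ 16.00 g/mol = 1.411 mol
Sn: 55.81 g ÷ 118.71 g/mol = 0.4701 mol
Smallest is Sn at 0.4701 mol; normalising gives Na 2.000, O 3.000, Sn 1.000
→ Na2O3Sn

Na2O3Sn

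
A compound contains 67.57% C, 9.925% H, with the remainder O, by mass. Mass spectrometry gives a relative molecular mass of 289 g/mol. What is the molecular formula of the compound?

Assume 100 g: 67.57 g C, 9.925 g H, 22.505 g O.
n(C) = 67.57/12.01 = 5.626, n(H) = 9.925/1.008 = 9.846, n(O) = 22.505/16.00 = 1.407
Smallest is O at 1.407 mol; normalising gives C 4.000, H 7.000, O 1.000
Ratio ≈ 4:7:1, so the empirical formula is C4H7O
Empirical-formula mass = 71.10 g/mol
n = 289 / 71.10 = 4.06 ≈ 4
Molecular formula = (C4H7O)×4 = C16H28O4

C16H28O4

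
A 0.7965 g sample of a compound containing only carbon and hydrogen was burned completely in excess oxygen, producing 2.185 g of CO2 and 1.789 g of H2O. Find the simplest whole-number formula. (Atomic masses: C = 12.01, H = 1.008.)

CH4

mol C = 2.185 / 44.01 = 0.04965; mass C = 0.04965 × 12.01 = 0.5963 g
mol H = 2 × (1.789 / 18.02) = 0.1986; mass H = 0.1986 × 1.008 = 0.2001 g
Divide by the smallest (0.04965 mol C): C 1.000, H 3.999
Ratio ≈ 1:4, so the empirical formula is CH4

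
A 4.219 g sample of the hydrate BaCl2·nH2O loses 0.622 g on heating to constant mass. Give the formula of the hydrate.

BaCl2·2H2O

Mass of anhydrous BaCl2 = 4.219 − 0.622 = 3.597 g
mol H2O = 0.622 / 18.02 = 0.03452
Molar mass of BaCl2 = 208.23 g/mol → mol BaCl2 = 3.597 / 208.23 = 0.01727
n = 0.03452 / 0.01727 = 2.00 ≈ 2 → BaCl2·2H2O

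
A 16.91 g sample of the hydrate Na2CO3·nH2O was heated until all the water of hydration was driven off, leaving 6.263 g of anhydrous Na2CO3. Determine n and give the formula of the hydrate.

Mass of water lost = 16.91 − 6.263 = 10.65 g → 10.65 / 18.02 = 0.5908 mol H2O
Molar mass of Na2CO3 = 105.99 g/mol → mol Na2CO3 = 6.263 / 105.99 = 0.05909
n = 0.5908 / 0.05909 = 10.00 ≈ 10 → Na2CO3·10H2O

Na2CO3·10H2O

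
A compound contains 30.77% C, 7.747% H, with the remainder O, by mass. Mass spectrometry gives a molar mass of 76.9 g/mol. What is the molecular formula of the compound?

C2H6O3

Assume 100 g: 30.77 g C, 7.747 g H, 61.483 g O.
C: 30.77 g ÷ 12.01 g/mol = 2.562 mol
H: 7.747 g ÷ 1.008 g/mol = 7.686 mol
O: 61.483 g ÷ 16.00 g/mol = 3.843 mol
Divide by the smallest (2.562 mol C): C 1.000, H 3.000, O 1.500
Scaling by 2: C 2.00, H 6.00, O 3.00 → C2H6O3
Empirical-formula mass = 78.07 g/mol
n = 76.9 / 78.07 = 0.99 ≈ 1
Molecular formula = empirical formula = C2H6O3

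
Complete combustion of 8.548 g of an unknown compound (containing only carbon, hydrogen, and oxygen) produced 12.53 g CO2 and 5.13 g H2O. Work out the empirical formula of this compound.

mol C = 12.53 / 44.01 = 0.2847; mass C = 0.2847 × 12.01 = 3.419 g
mol H = 2 × (5.13 / 18.02) = 0.5694; mass H = 0.5694 × 1.008 = 0.5739 g
mass O = 8.548 − (3.993) = 4.555 g → mol O = 0.2847
Ratios (÷ 0.2847): C 1.000, H 2.000, O 1.000
Ratio ≈ 1:2:1, so the empirical formula is CH2O

CH2O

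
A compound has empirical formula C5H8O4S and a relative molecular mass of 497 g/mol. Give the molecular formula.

Empirical-formula mass = 164.18 g/mol
n = 497 / 164.18 = 3.03 ≈ 3
Molecular formula = (C5H8O4S)3 = C15H24O12S3

C15H24O12S3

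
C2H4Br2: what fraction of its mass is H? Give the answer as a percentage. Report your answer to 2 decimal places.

Molar mass = 2(12.01) + 4(1.008) + 2(79.90) = 187.852 g/mol
Mass of H per mole = 4 × 1.008 = 4.032 g
% H = 4.032 / 187.852 × 100 = 2.15%

2.15%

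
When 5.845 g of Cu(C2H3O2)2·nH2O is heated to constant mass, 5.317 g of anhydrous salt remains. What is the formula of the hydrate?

Mass of water lost = 5.845 − 5.317 = 0.528 g → 0.528 / 18.02 = 0.0293 mol H2O
Molar mass of Cu(C2H3O2)2 = 181.64 g/mol → mol Cu(C2H3O2)2 = 5.317 / 181.64 = 0.02927
n = 0.0293 / 0.02927 = 1.00 ≈ 1 → Cu(C2H3O2)2·H2O

Cu(C2H3O2)2·H2O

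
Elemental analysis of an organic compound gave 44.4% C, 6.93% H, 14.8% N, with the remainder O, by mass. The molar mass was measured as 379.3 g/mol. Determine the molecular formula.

C14H26N4O8

Assume 100 g: 44.4 g C, 6.93 g H, 14.8 g N, 33.87 g O.
C: 44.4 g ÷ 12.01 g/mol = 3.697 mol
H: 6.93 g ÷ 1.008 g/mol = 6.875 mol
N: 14.8 g ÷ 14.01 g/mol = 1.056 mol
O: 33.87 g ÷ 16.00 g/mol = 2.117 mol
Divide by the smallest (1.056 mol N): C 3.500, H 6.508, N 1.000, O 2.004
×2: C 7.00, H 13.02, N 2.00, O 4.01 → C7H13N2O4
Empirical-formula mass = 189.19 g/mol
n = 379.3 / 189.19 = 2.00 ≈ 2
Molecular formula = (C7H13N2O4)×2 = C14H26N4O8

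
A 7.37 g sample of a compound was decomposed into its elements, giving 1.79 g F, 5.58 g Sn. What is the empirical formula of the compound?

F2Sn

Moles — F: 1.79 / 19.00 = 0.09421 mol; Sn: 5.58 / 118.71 = 0.04701 mol
Ratios (÷ 0.04701): F 2.004, Sn 1.000
Ratio ≈ 2:1, so the empirical formula is F2Sn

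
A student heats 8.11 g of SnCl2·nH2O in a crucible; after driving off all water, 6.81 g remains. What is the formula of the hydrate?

Mass of water lost = 8.11 − 6.81 = 1.3 g → 1.3 / 18.02 = 0.07214 mol H2O
Molar mass of SnCl2 = 189.61 g/mol → mol SnCl2 = 6.81 / 189.61 = 0.03592
n = 0.07214 / 0.03592 = 2.01 ≈ 2 → SnCl2·2H2O

SnCl2·2H2O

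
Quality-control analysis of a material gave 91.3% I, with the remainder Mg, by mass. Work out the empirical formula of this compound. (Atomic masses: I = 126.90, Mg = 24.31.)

Assume 100 g: 91.3 g I, 8.7 g Mg.
I: 91.3 g ÷ 126.90 g/mol = 0.7195 mol
Mg: 8.7 g ÷ 24.31 g/mol = 0.3579 mol
Ratios (÷ 0.3579): I 2.010, Mg 1.000
Ratio ≈ 2:1, so the empirical formula is I2Mg

I2Mg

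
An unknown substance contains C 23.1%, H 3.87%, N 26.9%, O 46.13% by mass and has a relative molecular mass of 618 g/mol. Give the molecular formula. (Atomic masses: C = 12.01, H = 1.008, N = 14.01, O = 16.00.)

Assume 100 g: 23.1 g C, 3.87 g H, 26.9 g N, 46.13 g O.
Moles — C: 23.1 / 12.01 = 1.923 mol; H: 3.87 / 1.008 = 3.839 mol; N: 26.9 / 14.01 = 1.92 mol; O: 46.13 / 16.00 = 2.883 mol
Smallest is N at 1.92 mol; normalising gives C 1.002, H 2.000, N 1.000, O 1.502
×2: C 2.00, H 4.00, N 2.00, O 3.00 → C2H4N2O3
Empirical-formula mass = 104.07 g/mol
n = 618 / 104.07 = 5.94 ≈ 6
Molecular formula = (C2H4N2O3)×6 = C12H24N12O18

C12H24N12O18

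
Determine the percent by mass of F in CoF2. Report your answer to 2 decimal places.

Molar mass = 1(58.93) + 2(19.00) = 96.930 g/mol
Mass of F per mole = 2 × 19.00 = 38.000 g
% F = 38.000 / 96.930 × 100 = 39.20%

39.20%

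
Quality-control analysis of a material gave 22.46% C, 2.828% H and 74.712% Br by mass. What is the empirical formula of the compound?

Assume 100 g: 22.46 g C, 2.828 g H, 74.712 g Br.
Moles — C: 22.46 / 12.01 = 1.87 mol; H: 2.828 / 1.008 = 2.806 mol; Br: 74.712 / 79.90 = 0.9351 mol
Smallest is Br at 0.9351 mol; normalising gives C 2.000, H 3.000, Br 1.000
≈ 2:3:1 → C2H3Br

C2H3Br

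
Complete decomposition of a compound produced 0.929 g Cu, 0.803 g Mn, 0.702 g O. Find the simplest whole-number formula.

CuMnO3

n(Cu) = 0.929/63.55 = 0.01462, n(Mn) = 0.803/54.94 = 0.01462, n(O) = 0.702/16.00 = 0.04387
Smallest is Mn at 0.01462 mol; normalising gives Cu 1.000, Mn 1.000, O 3.002
Ratio ≈ 1:1:3, so the empirical formula is CuMnO3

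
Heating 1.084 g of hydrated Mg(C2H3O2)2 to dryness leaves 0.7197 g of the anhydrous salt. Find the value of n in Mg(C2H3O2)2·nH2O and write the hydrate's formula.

Mg(C2H3O2)2·4H2O

Mass of water lost = 1.084 − 0.7197 = 0.3643 g → 0.3643 / 18.02 = 0.02022 mol H2O
Molar mass of Mg(C2H3O2)2 = 142.40 g/mol → mol Mg(C2H3O2)2 = 0.7197 / 142.40 = 0.005054
n = 0.02022 / 0.005054 = 4.00 ≈ 4 → Mg(C2H3O2)2·4H2O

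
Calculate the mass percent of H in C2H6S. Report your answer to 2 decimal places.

Molar mass = 2(12.01) + 6(1.008) + 1(32.07) = 62.138 g/mol
Mass of H per mole = 6 × 1.008 = 6.048 g
% H = 6.048 / 62.138 × 100 = 9.73%

9.73%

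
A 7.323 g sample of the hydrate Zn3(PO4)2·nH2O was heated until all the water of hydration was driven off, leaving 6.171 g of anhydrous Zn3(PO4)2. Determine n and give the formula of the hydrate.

Mass of water lost = 7.323 − 6.171 = 1.152 g → 1.152 / 18.02 = 0.06393 mol H2O
Molar mass of Zn3(PO4)2 = 386.08 g/mol → mol Zn3(PO4)2 = 6.171 / 386.08 = 0.01598
n = 0.06393 / 0.01598 = 4.00 ≈ 4 → Zn3(PO4)2·4H2O

Zn3(PO4)2·4H2O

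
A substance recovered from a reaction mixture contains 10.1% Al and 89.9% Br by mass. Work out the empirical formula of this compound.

AlBr3

Assume 100 g: 10.1 g Al, 89.9 g Br.
Al: 10.1 g ÷ 26.98 g/mol = 0.3744 mol
Br: 89.9 g ÷ 79.90 g/mol = 1.125 mol
Divide by the smallest (0.3744 mol Al): Al 1.000, Br 3.006
Ratio ≈ 1:3, so the empirical formula is AlBr3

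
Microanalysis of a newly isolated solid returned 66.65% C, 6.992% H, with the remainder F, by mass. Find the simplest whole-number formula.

Assume 100 g: 66.65 g C, 6.992 g H, 26.358 g F.
n(C) = 66.65/12.01 = 5.55, n(H) = 6.992/1.008 = 6.937, n(F) = 26.358/19.00 = 1.387
Divide by the smallest (1.387 mol F): C 4.000, H 5.000, F 1.000
Ratio ≈ 4:5:1, so the empirical formula is C4H5F

C4H5F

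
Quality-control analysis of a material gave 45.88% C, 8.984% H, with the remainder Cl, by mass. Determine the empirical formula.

Assume 100 g: 45.88 g C, 8.984 g H, 45.136 g Cl.
C: 45.88 g ÷ 12.01 g/mol = 3.82 mol
H: 8.984 g ÷ 1.008 g/mol = 8.913 mol
Cl: 45.136 g ÷ 35.45 g/mol = 1.273 mol
Ratios (÷ 1.273): C 3.000, H 7.000, Cl 1.000
≈ 3:7:1 → C3H7Cl

C3H7Cl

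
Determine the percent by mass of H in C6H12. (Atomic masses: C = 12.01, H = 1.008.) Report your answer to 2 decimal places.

Molar mass = 6(12.01) + 12(1.008) = 84.156 g/mol
Mass of H per mole = 12 × 1.008 = 12.096 g
% H = 12.096 / 84.156 × 100 = 14.37%

14.37%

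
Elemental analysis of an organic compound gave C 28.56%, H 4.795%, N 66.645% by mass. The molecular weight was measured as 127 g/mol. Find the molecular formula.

Assume 100 g: 28.56 g C, 4.795 g H, 66.645 g N.
n(C) = 28.56/12.01 = 2.378, n(H) = 4.795/1.008 = 4.757, n(N) = 66.645/14.01 = 4.757
Ratios (÷ 2.378): C 1.000, H 2.000, N 2.000
→ CH2N2
Empirical-formula mass = 42.05 g/mol
n = 127 / 42.05 = 3.02 ≈ 3
Molecular formula = (CH2N2)×3 = C3H6N6

C3H6N6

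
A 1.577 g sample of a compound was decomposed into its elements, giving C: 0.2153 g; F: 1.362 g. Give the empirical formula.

CF4

n(C) = 0.2153/12.01 = 0.01793, n(F) = 1.362/19.00 = 0.07168
Divide by the smallest (0.01793 mol C): C 1.000, F 3.999
≈ 1:4 → CF4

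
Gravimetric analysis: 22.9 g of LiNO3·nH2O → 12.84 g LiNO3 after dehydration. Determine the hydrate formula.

Mass of water lost = 22.9 − 12.84 = 10.06 g → 10.06 / 18.02 = 0.5583 mol H2O
Molar mass of LiNO3 = 68.95 g/mol → mol LiNO3 = 12.84 / 68.95 = 0.1862
n = 0.5583 / 0.1862 = 3.00 ≈ 3 → LiNO3·3H2O

LiNO3·3H2O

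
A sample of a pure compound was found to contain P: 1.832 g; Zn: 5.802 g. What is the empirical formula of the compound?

P2Zn3

P: 1.832 g ÷ 30.97 g/mol = 0.05915 mol
Zn: 5.802 g ÷ 65.38 g/mol = 0.08874 mol
Divide by the smallest (0.05915 mol P): P 1.000, Zn 1.500
Scaling by 2: P 2.00, Zn 3.00 → P2Zn3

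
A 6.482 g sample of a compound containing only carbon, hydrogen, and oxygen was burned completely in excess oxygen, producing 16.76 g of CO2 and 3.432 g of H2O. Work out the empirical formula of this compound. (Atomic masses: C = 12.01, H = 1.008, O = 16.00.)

C4H4O

mol C = 16.76 / 44.01 = 0.3808; mass C = 0.3808 × 12.01 = 4.574 g
mol H = 2 × (3.432 / 18.02) = 0.3809; mass H = 0.3809 × 1.008 = 0.3840 g
mass O = 6.482 − (4.958) = 1.524 g → mol O = 0.09527
Ratios (÷ 0.09527): C 3.997, H 3.998, O 1.000
Ratio ≈ 4:4:1, so the empirical formula is C4H4O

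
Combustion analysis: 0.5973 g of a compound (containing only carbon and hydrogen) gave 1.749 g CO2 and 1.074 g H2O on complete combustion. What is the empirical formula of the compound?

CH3

mol C = 1.749 / 44.01 = 0.03974; mass C = 0.03974 × 12.01 = 0.4773 g
mol H = 2 × (1.074 / 18.02) = 0.1192; mass H = 0.1192 × 1.008 = 0.1202 g
Smallest is C at 0.03974 mol; normalising gives C 1.000, H 2.999
Ratio ≈ 1:3, so the empirical formula is CH3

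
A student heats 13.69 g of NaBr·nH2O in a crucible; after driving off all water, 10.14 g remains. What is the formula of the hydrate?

NaBr·2H2O

Mass of water lost = 13.69 − 10.14 = 3.55 g → 3.55 / 18.02 = 0.197 mol H2O
Molar mass of NaBr = 102.89 g/mol → mol NaBr = 10.14 / 102.89 = 0.09855
n = 0.197 / 0.09855 = 2.00 ≈ 2 → NaBr·2H2O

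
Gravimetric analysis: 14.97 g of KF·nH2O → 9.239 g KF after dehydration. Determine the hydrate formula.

Mass of water lost = 14.97 − 9.239 = 5.731 g → 5.731 / 18.02 = 0.318 mol H2O
Molar mass of KF = 58.10 g/mol → mol KF = 9.239 / 58.10 = 0.159
n = 0.318 / 0.159 = 2.00 ≈ 2 → KF·2H2O

KF·2H2O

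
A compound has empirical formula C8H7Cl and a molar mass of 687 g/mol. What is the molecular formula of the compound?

Empirical-formula mass = 138.59 g/mol
n = 687 / 138.59 = 4.96 ≈ 5
Molecular formula = (C8H7Cl)5 = C40H35Cl5

C40H35Cl5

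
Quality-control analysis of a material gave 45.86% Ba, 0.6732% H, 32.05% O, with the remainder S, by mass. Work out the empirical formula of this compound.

Assume 100 g: 45.86 g Ba, 0.6732 g H, 32.05 g O, 21.417 g S.
n(Ba) = 45.86/137.33 = 0.3339, n(H) = 0.6732/1.008 = 0.6679, n(O) = 32.05/16.00 = 2.003, n(S) = 21.417/32.07 = 0.6678
Ratios (÷ 0.3339): Ba 1.000, H 2.000, O 5.998, S 2.000
Ratio ≈ 1:2:6:2, so the empirical formula is BaH2O6S2

BaH2O6S2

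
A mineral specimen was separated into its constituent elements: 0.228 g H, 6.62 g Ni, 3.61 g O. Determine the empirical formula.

Moles — H: 0.228 / 1.008 = 0.2262 mol; Ni: 6.62 / 58.69 = 0.1128 mol; O: 3.61 / 16.00 = 0.2256 mol
Divide by the smallest (0.1128 mol Ni): H 2.005, Ni 1.000, O 2.000
→ H2NiO2

H2NiO2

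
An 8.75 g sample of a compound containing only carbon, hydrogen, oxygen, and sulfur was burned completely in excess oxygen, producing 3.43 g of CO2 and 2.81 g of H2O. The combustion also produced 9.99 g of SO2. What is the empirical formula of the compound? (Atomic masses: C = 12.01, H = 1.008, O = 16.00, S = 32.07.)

mol C = 3.43 / 44.01 = 0.07794; mass C = 0.07794 × 12.01 = 0.9360 g
mol H = 2 × (2.81 / 18.02) = 0.3119; mass H = 0.3119 × 1.008 = 0.3144 g
mol S = 9.99 / 64.07 = 0.1559; mass S = 5.000 g
mass O = 8.75 − (6.251) = 2.499 g → mol O = 0.1562
Ratios (÷ 0.07794): C 1.000, H 4.002, O 2.004, S 2.001
→ CH4O2S2

CH4O2S2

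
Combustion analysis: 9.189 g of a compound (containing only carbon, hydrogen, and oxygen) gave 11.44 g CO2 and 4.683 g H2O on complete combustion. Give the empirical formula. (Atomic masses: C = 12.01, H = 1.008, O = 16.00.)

C3H6O4

mol C = 11.44 / 44.01 = 0.2599; mass C = 0.2599 × 12.01 = 3.122 g
mol H = 2 × (4.683 / 18.02) = 0.5198; mass H = 0.5198 × 1.008 = 0.5239 g
mass O = 9.189 − (3.646) = 5.543 g → mol O = 0.3464
Ratios (÷ 0.2599): C 1.000, H 2.000, O 1.333
Scaling by 3: C 3.00, H 6.00, O 4.00 → C3H6O4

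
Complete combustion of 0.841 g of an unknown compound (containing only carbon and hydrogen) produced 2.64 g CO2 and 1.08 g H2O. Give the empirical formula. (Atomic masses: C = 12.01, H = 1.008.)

mol C = 2.64 / 44.01 = 0.05999; mass C = 0.05999 × 12.01 = 0.7204 g
mol H = 2 × (1.08 / 18.02) = 0.1199; mass H = 0.1199 × 1.008 = 0.1208 g
Smallest is C at 0.05999 mol; normalising gives C 1.000, H 1.998
→ CH2

CH2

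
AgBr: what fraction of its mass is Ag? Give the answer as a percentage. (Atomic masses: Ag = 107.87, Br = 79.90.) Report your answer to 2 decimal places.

57.45%

Molar mass = 1(107.87) + 1(79.90) = 187.770 g/mol
Mass of Ag per mole = 1 × 107.87 = 107.870 g
% Ag = 107.870 / 187.770 × 100 = 57.45%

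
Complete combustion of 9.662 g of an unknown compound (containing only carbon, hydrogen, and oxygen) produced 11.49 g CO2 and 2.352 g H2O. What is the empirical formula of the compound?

C2H2O3

mol C = 11.49 / 44.01 = 0.2611; mass C = 0.2611 × 12.01 = 3.136 g
mol H = 2 × (2.352 / 18.02) = 0.2610; mass H = 0.2610 × 1.008 = 0.2631 g
mass O = 9.662 − (3.399) = 6.263 g → mol O = 0.3915
Divide by the smallest (0.261 mol H): C 1.000, H 1.000, O 1.500
Scaling by 2: C 2.00, H 2.00, O 3.00 → C2H2O3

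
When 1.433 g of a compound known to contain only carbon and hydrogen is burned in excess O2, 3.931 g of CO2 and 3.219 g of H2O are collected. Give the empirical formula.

CH4

mol C = 3.931 / 44.01 = 0.08932; mass C = 0.08932 × 12.01 = 1.073 g
mol H = 2 × (3.219 / 18.02) = 0.3573; mass H = 0.3573 × 1.008 = 0.3601 g
Smallest is C at 0.08932 mol; normalising gives C 1.000, H 4.000
≈ 1:4 → CH4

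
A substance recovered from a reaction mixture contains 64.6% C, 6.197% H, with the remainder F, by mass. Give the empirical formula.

Assume 100 g: 64.6 g C, 6.197 g H, 29.203 g F.
Moles — C: 64.6 / 12.01 = 5.379 mol; H: 6.197 / 1.008 = 6.148 mol; F: 29.203 / 19.00 = 1.537 mol
Divide by the smallest (1.537 mol F): C 3.500, H 4.000, F 1.000
Scaling by 2: C 7.00, H 8.00, F 2.00 → C7H8F2

C7H8F2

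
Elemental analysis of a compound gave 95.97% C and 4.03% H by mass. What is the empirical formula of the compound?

Assume 100 g: 95.97 g C, 4.03 g H.
C: 95.97 g ÷ 12.01 g/mol = 7.991 mol
H: 4.03 g ÷ 1.008 g/mol = 3.998 mol
Divide by the smallest (3.998 mol H): C 1.999, H 1.000
Ratio ≈ 2:1, so the empirical formula is C2H

C2H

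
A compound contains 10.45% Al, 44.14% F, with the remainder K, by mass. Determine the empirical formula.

Assume 100 g: 10.45 g Al, 44.14 g F, 45.41 g K.
Al: 10.45 g ÷ 26.98 g/mol = 0.3873 mol
F: 44.14 g ÷ 19.00 g/mol = 2.323 mol
K: 45.41 g ÷ 39.10 g/mol = 1.161 mol
Smallest is Al at 0.3873 mol; normalising gives Al 1.000, F 5.998, K 2.998
Ratio ≈ 1:6:3, so the empirical formula is AlF6K3

AlF6K3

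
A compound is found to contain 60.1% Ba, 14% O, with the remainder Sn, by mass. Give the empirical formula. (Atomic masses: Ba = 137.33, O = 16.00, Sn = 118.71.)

Assume 100 g: 60.1 g Ba, 14 g O, 25.9 g Sn.
n(Ba) = 60.1/137.33 = 0.4376, n(O) = 14/16.00 = 0.875, n(Sn) = 25.9/118.71 = 0.2182
Smallest is Sn at 0.2182 mol; normalising gives Ba 2.006, O 4.010, Sn 1.000
→ Ba2O4Sn

Ba2O4Sn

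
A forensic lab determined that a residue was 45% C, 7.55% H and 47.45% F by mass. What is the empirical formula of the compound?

C3H6F2

Assume 100 g: 45 g C, 7.55 g H, 47.45 g F.
n(C) = 45/12.01 = 3.747, n(H) = 7.55/1.008 = 7.49, n(F) = 47.45/19.00 = 2.497
Divide by the smallest (2.497 mol F): C 1.500, H 2.999, F 1.000
×2: C 3.00, H 6.00, F 2.00 → C3H6F2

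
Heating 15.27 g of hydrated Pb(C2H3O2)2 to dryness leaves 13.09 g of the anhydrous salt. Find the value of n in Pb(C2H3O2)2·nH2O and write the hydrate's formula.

Mass of water lost = 15.27 − 13.09 = 2.18 g → 2.18 / 18.02 = 0.121 mol H2O
Molar mass of Pb(C2H3O2)2 = 325.29 g/mol → mol Pb(C2H3O2)2 = 13.09 / 325.29 = 0.04024
n = 0.121 / 0.04024 = 3.01 ≈ 3 → Pb(C2H3O2)2·3H2O

Pb(C2H3O2)2·3H2O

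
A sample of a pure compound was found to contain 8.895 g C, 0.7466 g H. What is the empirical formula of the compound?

C: 8.895 g ÷ 12.01 g/mol = 0.7406 mol
H: 0.7466 g ÷ 1.008 g/mol = 0.7407 mol
Divide by the smallest (0.7406 mol C): C 1.000, H 1.000
→ CH

CH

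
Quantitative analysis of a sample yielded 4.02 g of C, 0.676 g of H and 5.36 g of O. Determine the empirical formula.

CH2O

Moles — C: 4.02 / 12.01 = 0.3347 mol; H: 0.676 / 1.008 = 0.6706 mol; O: 5.36 / 16.00 = 0.335 mol
Ratios (÷ 0.3347): C 1.000, H 2.004, O 1.001
≈ 1:2:1 → CH2O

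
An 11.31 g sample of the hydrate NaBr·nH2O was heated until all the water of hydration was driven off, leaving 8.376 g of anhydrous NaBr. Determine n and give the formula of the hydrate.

NaBr·2H2O

Mass of water lost = 11.31 − 8.376 = 2.934 g → 2.934 / 18.02 = 0.1628 mol H2O
Molar mass of NaBr = 102.89 g/mol → mol NaBr = 8.376 / 102.89 = 0.08141
n = 0.1628 / 0.08141 = 2.00 ≈ 2 → NaBr·2H2O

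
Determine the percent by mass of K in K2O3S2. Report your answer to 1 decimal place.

41.1%

Molar mass = 2(39.10) + 3(16.00) + 2(32.07) = 190.340 g/mol
Mass of K per mole = 2 × 39.10 = 78.200 g
% K = 78.200 / 190.340 × 100 = 41.1%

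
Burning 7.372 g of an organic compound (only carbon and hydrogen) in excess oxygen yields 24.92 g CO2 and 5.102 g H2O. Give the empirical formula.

CH

mol C = 24.92 / 44.01 = 0.5662; mass C = 0.5662 × 12.01 = 6.800 g
mol H = 2 × (5.102 / 18.02) = 0.5663; mass H = 0.5663 × 1.008 = 0.5708 g
Smallest is C at 0.5662 mol; normalising gives C 1.000, H 1.000
≈ 1:1 → CH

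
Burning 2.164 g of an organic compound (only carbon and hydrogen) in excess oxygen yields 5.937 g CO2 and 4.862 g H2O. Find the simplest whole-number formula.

CH4

mol C = 5.937 / 44.01 = 0.1349; mass C = 0.1349 × 12.01 = 1.620 g
mol H = 2 × (4.862 / 18.02) = 0.5396; mass H = 0.5396 × 1.008 = 0.5439 g
Divide by the smallest (0.1349 mol C): C 1.000, H 4.000
Ratio ≈ 1:4, so the empirical formula is CH4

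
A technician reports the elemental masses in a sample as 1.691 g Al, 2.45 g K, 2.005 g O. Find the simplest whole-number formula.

AlKO2

Al: 1.691 g ÷ 26.98 g/mol = 0.06268 mol
K: 2.45 g ÷ 39.10 g/mol = 0.06266 mol
O: 2.005 g ÷ 16.00 g/mol = 0.1253 mol
Ratios (÷ 0.06266): Al 1.000, K 1.000, O 2.000
Ratio ≈ 1:1:2, so the empirical formula is AlKO2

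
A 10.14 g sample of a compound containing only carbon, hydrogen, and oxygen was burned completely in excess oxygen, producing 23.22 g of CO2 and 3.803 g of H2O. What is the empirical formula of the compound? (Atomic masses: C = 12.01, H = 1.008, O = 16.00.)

C5H4O2

mol C = 23.22 / 44.01 = 0.5276; mass C = 0.5276 × 12.01 = 6.337 g
mol H = 2 × (3.803 / 18.02) = 0.4221; mass H = 0.4221 × 1.008 = 0.4255 g
mass O = 10.14 − (6.762) = 3.378 g → mol O = 0.2111
Divide by the smallest (0.2111 mol O): C 2.499, H 1.999, O 1.000
×2: C 5.00, H 4.00, O 2.00 → C5H4O2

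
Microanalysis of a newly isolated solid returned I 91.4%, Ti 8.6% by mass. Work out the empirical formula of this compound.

I4Ti

Assume 100 g: 91.4 g I, 8.6 g Ti.
Moles — I: 91.4 / 126.90 = 0.7203 mol; Ti: 8.6 / 47.87 = 0.1797 mol
Divide by the smallest (0.1797 mol Ti): I 4.009, Ti 1.000
Ratio ≈ 4:1, so the empirical formula is I4Ti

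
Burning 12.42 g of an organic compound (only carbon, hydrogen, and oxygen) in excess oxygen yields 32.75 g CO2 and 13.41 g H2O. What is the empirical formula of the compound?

mol C = 32.75 / 44.01 = 0.7441; mass C = 0.7441 × 12.01 = 8.937 g
mol H = 2 × (13.41 / 18.02) = 1.488; mass H = 1.488 × 1.008 = 1.500 g
mass O = 12.42 − (10.44) = 1.983 g → mol O = 0.1239
Divide by the smallest (0.1239 mol O): C 6.006, H 12.012, O 1.000
Ratio ≈ 6:12:1, so the empirical formula is C6H12O

C6H12O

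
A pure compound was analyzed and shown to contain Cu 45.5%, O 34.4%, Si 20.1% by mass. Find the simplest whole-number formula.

Assume 100 g: 45.5 g Cu, 34.4 g O, 20.1 g Si.
n(Cu) = 45.5/63.55 = 0.716, n(O) = 34.4/16.00 = 2.15, n(Si) = 20.1/28.09 = 0.7156
Ratios (÷ 0.7156): Cu 1.001, O 3.005, Si 1.000
→ CuO3Si

CuO3Si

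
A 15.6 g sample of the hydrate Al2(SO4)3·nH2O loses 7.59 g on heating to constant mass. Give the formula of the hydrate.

Al2(SO4)3·18H2O

Mass of anhydrous Al2(SO4)3 = 15.6 − 7.59 = 8.01 g
mol H2O = 7.59 / 18.02 = 0.4212
Molar mass of Al2(SO4)3 = 342.17 g/mol → mol Al2(SO4)3 = 8.01 / 342.17 = 0.02341
n = 0.4212 / 0.02341 = 17.99 ≈ 18 → Al2(SO4)3·18H2O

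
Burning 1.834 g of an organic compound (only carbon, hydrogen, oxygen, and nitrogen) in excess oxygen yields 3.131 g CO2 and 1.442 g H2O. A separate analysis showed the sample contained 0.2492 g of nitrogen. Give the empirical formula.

C4H9NO2

mol C = 3.131 / 44.01 = 0.07114; mass C = 0.07114 × 12.01 = 0.8544 g
mol H = 2 × (1.442 / 18.02) = 0.1600; mass H = 0.1600 × 1.008 = 0.1613 g
mol N = 0.2492 / 14.01 = 0.01779
mass O = 1.834 − (1.265) = 0.5690 g → mol O = 0.03557
Divide by the smallest (0.01779 mol N): C 4.000, H 8.998, N 1.000, O 1.999
≈ 4:9:1:2 → C4H9NO2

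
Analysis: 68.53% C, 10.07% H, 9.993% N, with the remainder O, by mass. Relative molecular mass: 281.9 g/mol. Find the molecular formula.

C16H28N2O2

Assume 100 g: 68.53 g C, 10.07 g H, 9.993 g N, 11.407 g O.
Moles — C: 68.53 / 12.01 = 5.706 mol; H: 10.07 / 1.008 = 9.99 mol; N: 9.993 / 14.01 = 0.7133 mol; O: 11.407 / 16.00 = 0.7129 mol
Smallest is O at 0.7129 mol; normalising gives C 8.004, H 14.013, N 1.000, O 1.000
Ratio ≈ 8:14:1:1, so the empirical formula is C8H14NO
Empirical-formula mass = 140.20 g/mol
n = 281.9 / 140.20 = 2.01 ≈ 2
Molecular formula = (C8H14NO)×2 = C16H28N2O2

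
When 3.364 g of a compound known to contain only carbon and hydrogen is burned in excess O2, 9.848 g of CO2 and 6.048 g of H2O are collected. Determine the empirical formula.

CH3

mol C = 9.848 / 44.01 = 0.2238; mass C = 0.2238 × 12.01 = 2.687 g
mol H = 2 × (6.048 / 18.02) = 0.6713; mass H = 0.6713 × 1.008 = 0.6766 g
Ratios (÷ 0.2238): C 1.000, H 3.000
→ CH3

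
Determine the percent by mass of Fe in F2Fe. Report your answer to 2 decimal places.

Molar mass = 2(19.00) + 1(55.85) = 93.850 g/mol
Mass of Fe per mole = 1 × 55.85 = 55.850 g
% Fe = 55.850 / 93.850 × 100 = 59.51%

59.51%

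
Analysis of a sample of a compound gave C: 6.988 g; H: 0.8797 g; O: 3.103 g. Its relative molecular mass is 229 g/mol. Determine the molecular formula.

C12H18O4

C: 6.988 g ÷ 12.01 g/mol = 0.5818 mol
H: 0.8797 g ÷ 1.008 g/mol = 0.8727 mol
O: 3.103 g ÷ 16.00 g/mol = 0.1939 mol
Smallest is O at 0.1939 mol; normalising gives C 3.000, H 4.500, O 1.000
×2: C 6.00, H 9.00, O 2.00 → C6H9O2
Empirical-formula mass = 113.13 g/mol
n = 229 / 113.13 = 2.02 ≈ 2
Molecular formula = (C6H9O2)×2 = C12H18O4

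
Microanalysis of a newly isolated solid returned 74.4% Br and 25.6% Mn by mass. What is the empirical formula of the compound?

Br2Mn

Assume 100 g: 74.4 g Br, 25.6 g Mn.
Moles — Br: 74.4 / 79.90 = 0.9312 mol; Mn: 25.6 / 54.94 = 0.466 mol
Ratios (÷ 0.466): Br 1.998, Mn 1.000
Ratio ≈ 2:1, so the empirical formula is Br2Mn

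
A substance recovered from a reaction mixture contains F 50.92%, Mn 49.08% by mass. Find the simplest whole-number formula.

Assume 100 g: 50.92 g F, 49.08 g Mn.
Moles — F: 50.92 / 19.00 = 2.68 mol; Mn: 49.08 / 54.94 = 0.8933 mol
Ratios (÷ 0.8933): F 3.000, Mn 1.000
→ F3Mn

F3Mn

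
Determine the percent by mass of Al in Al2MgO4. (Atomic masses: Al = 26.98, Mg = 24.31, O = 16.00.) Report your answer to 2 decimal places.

37.93%

Molar mass = 2(26.98) + 1(24.31) + 4(16.00) = 142.270 g/mol
Mass of Al per mole = 2 × 26.98 = 53.960 g
% Al = 53.960 / 142.270 × 100 = 37.93%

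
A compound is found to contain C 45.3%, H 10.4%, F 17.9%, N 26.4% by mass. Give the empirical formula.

C4H11FN2

Assume 100 g: 45.3 g C, 10.4 g H, 17.9 g F, 26.4 g N.
n(C) = 45.3/12.01 = 3.772, n(H) = 10.4/1.008 = 10.32, n(F) = 17.9/19.00 = 0.9421, n(N) = 26.4/14.01 = 1.884
Divide by the smallest (0.9421 mol F): C 4.004, H 10.951, F 1.000, N 2.000
≈ 4:11:1:2 → C4H11FN2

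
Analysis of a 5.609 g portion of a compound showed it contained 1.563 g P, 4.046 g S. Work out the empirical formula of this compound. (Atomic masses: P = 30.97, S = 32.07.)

P2S5

Moles — P: 1.563 / 30.97 = 0.05047 mol; S: 4.046 / 32.07 = 0.1262 mol
Smallest is P at 0.05047 mol; normalising gives P 1.000, S 2.500
Multiply by 2: P 2.00, S 5.00 → P2S5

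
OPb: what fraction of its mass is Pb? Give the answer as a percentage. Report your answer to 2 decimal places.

Molar mass = 1(16.00) + 1(207.2) = 223.200 g/mol
Mass of Pb per mole = 1 × 207.2 = 207.200 g
% Pb = 207.200 / 223.200 × 100 = 92.83%

92.83%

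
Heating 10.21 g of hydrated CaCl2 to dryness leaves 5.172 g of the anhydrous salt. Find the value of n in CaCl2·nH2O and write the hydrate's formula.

CaCl2·6H2O

Mass of water lost = 10.21 − 5.172 = 5.038 g → 5.038 / 18.02 = 0.2796 mol H2O
Molar mass of CaCl2 = 110.98 g/mol → mol CaCl2 = 5.172 / 110.98 = 0.0466
n = 0.2796 / 0.0466 = 6.00 ≈ 6 → CaCl2·6H2O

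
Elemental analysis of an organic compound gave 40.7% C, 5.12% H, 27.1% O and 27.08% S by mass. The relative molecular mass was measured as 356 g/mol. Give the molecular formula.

Assume 100 g: 40.7 g C, 5.12 g H, 27.1 g O, 27.08 g S.
Moles — C: 40.7 / 12.01 = 3.389 mol; H: 5.12 / 1.008 = 5.079 mol; O: 27.1 / 16.00 = 1.694 mol; S: 27.08 / 32.07 = 0.8444 mol
Smallest is S at 0.8444 mol; normalising gives C 4.013, H 6.015, O 2.006, S 1.000
→ C4H6O2S
Empirical-formula mass = 118.16 g/mol
n = 356 / 118.16 = 3.01 ≈ 3
Molecular formula = (C4H6O2S)×3 = C12H18O6S3

C12H18O6S3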